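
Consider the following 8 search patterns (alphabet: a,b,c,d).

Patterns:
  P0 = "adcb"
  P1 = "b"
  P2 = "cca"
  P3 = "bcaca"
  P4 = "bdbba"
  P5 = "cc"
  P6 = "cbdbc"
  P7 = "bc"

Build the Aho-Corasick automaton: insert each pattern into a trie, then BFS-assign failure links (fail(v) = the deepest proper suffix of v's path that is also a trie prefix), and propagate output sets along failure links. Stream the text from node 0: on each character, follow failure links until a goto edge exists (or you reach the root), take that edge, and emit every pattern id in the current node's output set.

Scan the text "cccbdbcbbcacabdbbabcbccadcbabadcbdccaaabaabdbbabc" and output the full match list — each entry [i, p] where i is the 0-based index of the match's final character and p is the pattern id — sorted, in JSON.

Build:
Trie nodes:
  n0 'ε': a→1 b→5 c→6
  n1 'a': d→2
  n2 'ad': c→3
  n3 'adc': b→4
  n4 'adcb': ·  ←P0
  n5 'b': c→9 d→13  ←P1
  n6 'c': b→17 c→7
  n7 'cc': a→8  ←P5
  n8 'cca': ·  ←P2
  n9 'bc': a→10  ←P7
  n10 'bca': c→11
  n11 'bcac': a→12
  n12 'bcaca': ·  ←P3
  n13 'bd': b→14
  n14 'bdb': b→15
  n15 'bdbb': a→16
  n16 'bdbba': ·  ←P4
  n17 'cb': d→18
  n18 'cbd': b→19
  n19 'cbdb': c→20
  n20 'cbdbc': ·  ←P6

BFS fail/out derivation:
  fail(1) 'a': from fail(0)=0 chase 'a': 0 ⇒ 0;  out=∅∪out(0)=∅
  fail(5) 'b': from fail(0)=0 chase 'b': 0 ⇒ 0;  out={1}∪out(0)={1}
  fail(6) 'c': from fail(0)=0 chase 'c': 0 ⇒ 0;  out=∅∪out(0)=∅
  fail(2) 'ad': from fail(1)=0 chase 'd': 0 ⇒ 0;  out=∅∪out(0)=∅
  fail(7) 'cc': from fail(6)=0 chase 'c': 0 ⇒ 6;  out={5}∪out(6)={5}
  fail(9) 'bc': from fail(5)=0 chase 'c': 0 ⇒ 6;  out={7}∪out(6)={7}
  fail(13) 'bd': from fail(5)=0 chase 'd': 0 ⇒ 0;  out=∅∪out(0)=∅
  fail(17) 'cb': from fail(6)=0 chase 'b': 0 ⇒ 5;  out=∅∪out(5)={1}
  fail(3) 'adc': from fail(2)=0 chase 'c': 0 ⇒ 6;  out=∅∪out(6)=∅
  fail(8) 'cca': from fail(7)=6 chase 'a': 6→0 ⇒ 1;  out={2}∪out(1)={2}
  fail(10) 'bca': from fail(9)=6 chase 'a': 6→0 ⇒ 1;  out=∅∪out(1)=∅
  fail(14) 'bdb': from fail(13)=0 chase 'b': 0 ⇒ 5;  out=∅∪out(5)={1}
  fail(18) 'cbd': from fail(17)=5 chase 'd': 5 ⇒ 13;  out=∅∪out(13)=∅
  fail(4) 'adcb': from fail(3)=6 chase 'b': 6 ⇒ 17;  out={0}∪out(17)={0,1}
  fail(11) 'bcac': from fail(10)=1 chase 'c': 1→0 ⇒ 6;  out=∅∪out(6)=∅
  fail(15) 'bdbb': from fail(14)=5 chase 'b': 5→0 ⇒ 5;  out=∅∪out(5)={1}
  fail(19) 'cbdb': from fail(18)=13 chase 'b': 13 ⇒ 14;  out=∅∪out(14)={1}
  fail(12) 'bcaca': from fail(11)=6 chase 'a': 6→0 ⇒ 1;  out={3}∪out(1)={3}
  fail(16) 'bdbba': from fail(15)=5 chase 'a': 5→0 ⇒ 1;  out={4}∪out(1)={4}
  fail(20) 'cbdbc': from fail(19)=14 chase 'c': 14→5 ⇒ 9;  out={6}∪out(9)={6,7}

Text stream:
pos 0 'c': at 6
pos 1 'c': at 7  → match P5@[0:1]
pos 2 'c': at 7 (via fail)  → match P5@[1:2]
pos 3 'b': at 17 (via fail)  → match P1@[3:3]
pos 4 'd': at 18
pos 5 'b': at 19  → match P1@[5:5]
pos 6 'c': at 20  → match P6@[2:6],P7@[5:6]
pos 7 'b': at 17 (via fail)  → match P1@[7:7]
pos 8 'b': at 5 (via fail)  → match P1@[8:8]
pos 9 'c': at 9  → match P7@[8:9]
pos 10 'a': at 10
pos 11 'c': at 11
pos 12 'a': at 12  → match P3@[8:12]
pos 13 'b': at 5 (via fail)  → match P1@[13:13]
pos 14 'd': at 13
pos 15 'b': at 14  → match P1@[15:15]
pos 16 'b': at 15  → match P1@[16:16]
pos 17 'a': at 16  → match P4@[13:17]
pos 18 'b': at 5 (via fail)  → match P1@[18:18]
pos 19 'c': at 9  → match P7@[18:19]
pos 20 'b': at 17 (via fail)  → match P1@[20:20]
pos 21 'c': at 9 (via fail)  → match P7@[20:21]
pos 22 'c': at 7 (via fail)  → match P5@[21:22]
pos 23 'a': at 8  → match P2@[21:23]
pos 24 'd': at 2 (via fail)
pos 25 'c': at 3
pos 26 'b': at 4  → match P0@[23:26],P1@[26:26]
pos 27 'a': at 1 (via fail)
pos 28 'b': at 5 (via fail)  → match P1@[28:28]
pos 29 'a': at 1 (via fail)
pos 30 'd': at 2
pos 31 'c': at 3
pos 32 'b': at 4  → match P0@[29:32],P1@[32:32]
pos 33 'd': at 18 (via fail)
pos 34 'c': at 6 (via fail)
pos 35 'c': at 7  → match P5@[34:35]
pos 36 'a': at 8  → match P2@[34:36]
pos 37 'a': at 1 (via fail)
pos 38 'a': at 1 (via fail)
pos 39 'b': at 5 (via fail)  → match P1@[39:39]
pos 40 'a': at 1 (via fail)
pos 41 'a': at 1 (via fail)
pos 42 'b': at 5 (via fail)  → match P1@[42:42]
pos 43 'd': at 13
pos 44 'b': at 14  → match P1@[44:44]
pos 45 'b': at 15  → match P1@[45:45]
pos 46 'a': at 16  → match P4@[42:46]
pos 47 'b': at 5 (via fail)  → match P1@[47:47]
pos 48 'c': at 9  → match P7@[47:48]

All matches (sorted): [[1,5],[2,5],[3,1],[5,1],[6,6],[6,7],[7,1],[8,1],[9,7],[12,3],[13,1],[15,1],[16,1],[17,4],[18,1],[19,7],[20,1],[21,7],[22,5],[23,2],[26,0],[26,1],[28,1],[32,0],[32,1],[35,5],[36,2],[39,1],[42,1],[44,1],[45,1],[46,4],[47,1],[48,7]]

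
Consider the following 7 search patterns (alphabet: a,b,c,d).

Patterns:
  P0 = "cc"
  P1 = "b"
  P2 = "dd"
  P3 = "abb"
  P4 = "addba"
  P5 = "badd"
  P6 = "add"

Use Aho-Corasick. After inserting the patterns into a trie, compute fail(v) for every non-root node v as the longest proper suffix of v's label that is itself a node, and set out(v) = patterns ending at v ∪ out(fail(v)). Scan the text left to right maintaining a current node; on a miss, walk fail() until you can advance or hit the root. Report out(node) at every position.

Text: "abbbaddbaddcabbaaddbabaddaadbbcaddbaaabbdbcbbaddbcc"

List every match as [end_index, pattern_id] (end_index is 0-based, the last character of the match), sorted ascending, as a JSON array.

Build:
Trie nodes:
  0='ε' goto a→6 b→3 c→1 d→4
  1='c' goto c→2
  2='cc' goto ·  ←P0
  3='b' goto a→13  ←P1
  4='d' goto d→5
  5='dd' goto ·  ←P2
  6='a' goto b→7 d→9
  7='ab' goto b→8
  8='abb' goto ·  ←P3
  9='ad' goto d→10
  10='add' goto b→11  ←P6
  11='addb' goto a→12
  12='addba' goto ·  ←P4
  13='ba' goto d→14
  14='bad' goto d→15
  15='badd' goto ·  ←P5

BFS fail/out derivation:
  n1('c'): parent n0 fail=0; on 'c' 0 → fail=0;  out ∅∪∅=∅
  n3('b'): parent n0 fail=0; on 'b' 0 → fail=0;  out {1}∪∅={1}
  n4('d'): parent n0 fail=0; on 'd' 0 → fail=0;  out ∅∪∅=∅
  n6('a'): parent n0 fail=0; on 'a' 0 → fail=0;  out ∅∪∅=∅
  n2('cc'): parent n1 fail=0; on 'c' 0 → fail=1;  out {0}∪∅={0}
  n5('dd'): parent n4 fail=0; on 'd' 0 → fail=4;  out {2}∪∅={2}
  n7('ab'): parent n6 fail=0; on 'b' 0 → fail=3;  out ∅∪{1}={1}
  n9('ad'): parent n6 fail=0; on 'd' 0 → fail=4;  out ∅∪∅=∅
  n13('ba'): parent n3 fail=0; on 'a' 0 → fail=6;  out ∅∪∅=∅
  n8('abb'): parent n7 fail=3; on 'b' 3→0 → fail=3;  out {3}∪{1}={1,3}
  n10('add'): parent n9 fail=4; on 'd' 4 → fail=5;  out {6}∪{2}={2,6}
  n14('bad'): parent n13 fail=6; on 'd' 6 → fail=9;  out ∅∪∅=∅
  n11('addb'): parent n10 fail=5; on 'b' 5→4→0 → fail=3;  out ∅∪{1}={1}
  n15('badd'): parent n14 fail=9; on 'd' 9 → fail=10;  out {5}∪{2,6}={2,5,6}
  n12('addba'): parent n11 fail=3; on 'a' 3 → fail=13;  out {4}∪∅={4}

Text stream:
pos 0 'a': at 6
pos 1 'b': at 7  → match P1@[1:1]
pos 2 'b': at 8  → match P1@[2:2],P3@[0:2]
pos 3 'b': at 3 ·f  → match P1@[3:3]
pos 4 'a': at 13
pos 5 'd': at 14
pos 6 'd': at 15  → match P2@[5:6],P5@[3:6],P6@[4:6]
pos 7 'b': at 11 ·f  → match P1@[7:7]
pos 8 'a': at 12  → match P4@[4:8]
pos 9 'd': at 14 ·f
pos 10 'd': at 15  → match P2@[9:10],P5@[7:10],P6@[8:10]
pos 11 'c': at 1 ·f
pos 12 'a': at 6 ·f
pos 13 'b': at 7  → match P1@[13:13]
pos 14 'b': at 8  → match P1@[14:14],P3@[12:14]
pos 15 'a': at 13 ·f
pos 16 'a': at 6 ·f
pos 17 'd': at 9
pos 18 'd': at 10  → match P2@[17:18],P6@[16:18]
pos 19 'b': at 11  → match P1@[19:19]
pos 20 'a': at 12  → match P4@[16:20]
pos 21 'b': at 7 ·f  → match P1@[21:21]
pos 22 'a': at 13 ·f
pos 23 'd': at 14
pos 24 'd': at 15  → match P2@[23:24],P5@[21:24],P6@[22:24]
pos 25 'a': at 6 ·f
pos 26 'a': at 6 ·f
pos 27 'd': at 9
pos 28 'b': at 3 ·f  → match P1@[28:28]
pos 29 'b': at 3 ·f  → match P1@[29:29]
pos 30 'c': at 1 ·f
pos 31 'a': at 6 ·f
pos 32 'd': at 9
pos 33 'd': at 10  → match P2@[32:33],P6@[31:33]
pos 34 'b': at 11  → match P1@[34:34]
pos 35 'a': at 12  → match P4@[31:35]
pos 36 'a': at 6 ·f
pos 37 'a': at 6 ·f
pos 38 'b': at 7  → match P1@[38:38]
pos 39 'b': at 8  → match P1@[39:39],P3@[37:39]
pos 40 'd': at 4 ·f
pos 41 'b': at 3 ·f  → match P1@[41:41]
pos 42 'c': at 1 ·f
pos 43 'b': at 3 ·f  → match P1@[43:43]
pos 44 'b': at 3 ·f  → match P1@[44:44]
pos 45 'a': at 13
pos 46 'd': at 14
pos 47 'd': at 15  → match P2@[46:47],P5@[44:47],P6@[45:47]
pos 48 'b': at 11 ·f  → match P1@[48:48]
pos 49 'c': at 1 ·f
pos 50 'c': at 2  → match P0@[49:50]

Matches: [[1,1],[2,1],[2,3],[3,1],[6,2],[6,5],[6,6],[7,1],[8,4],[10,2],[10,5],[10,6],[13,1],[14,1],[14,3],[18,2],[18,6],[19,1],[20,4],[21,1],[24,2],[24,5],[24,6],[28,1],[29,1],[33,2],[33,6],[34,1],[35,4],[38,1],[39,1],[39,3],[41,1],[43,1],[44,1],[47,2],[47,5],[47,6],[48,1],[50,0]]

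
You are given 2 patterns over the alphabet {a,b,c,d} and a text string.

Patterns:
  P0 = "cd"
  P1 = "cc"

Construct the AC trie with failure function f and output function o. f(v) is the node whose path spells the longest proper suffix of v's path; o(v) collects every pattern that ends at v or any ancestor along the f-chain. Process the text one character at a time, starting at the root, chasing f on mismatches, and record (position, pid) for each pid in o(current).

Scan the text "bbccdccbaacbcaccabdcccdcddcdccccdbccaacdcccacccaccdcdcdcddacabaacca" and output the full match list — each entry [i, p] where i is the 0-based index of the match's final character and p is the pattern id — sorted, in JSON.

Build:
Trie nodes:
  n0 'ε': c→1
  n1 'c': c→3 d→2
  n2 'cd': ·  [P0 ends]
  n3 'cc': ·  [P1 ends]

Failure links (BFS by depth):
  fail(1) 'c': from fail(0)=0 chase 'c': 0 ⇒ 0;  out=∅∪out(0)=∅
  fail(2) 'cd': from fail(1)=0 chase 'd': 0 ⇒ 0;  out={0}∪out(0)={0}
  fail(3) 'cc': from fail(1)=0 chase 'c': 0 ⇒ 1;  out={1}∪out(1)={1}

Text stream:
i=0 'b': node 0→0
i=1 'b': node 0→0
i=2 'c': node 0→1
i=3 'c': node 1→3  emit P1@[2:3]
i=4 'd': node 3→2 ·f  emit P0@[3:4]
i=5 'c': node 2→1 ·f
i=6 'c': node 1→3  emit P1@[5:6]
i=7 'b': node 3→0 ·f
i=8 'a': node 0→0
i=9 'a': node 0→0
i=10 'c': node 0→1
i=11 'b': node 1→0 ·f
i=12 'c': node 0→1
i=13 'a': node 1→0 ·f
i=14 'c': node 0→1
i=15 'c': node 1→3  emit P1@[14:15]
i=16 'a': node 3→0 ·f
i=17 'b': node 0→0
i=18 'd': node 0→0
i=19 'c': node 0→1
i=20 'c': node 1→3  emit P1@[19:20]
i=21 'c': node 3→3 ·f  emit P1@[20:21]
i=22 'd': node 3→2 ·f  emit P0@[21:22]
i=23 'c': node 2→1 ·f
i=24 'd': node 1→2  emit P0@[23:24]
i=25 'd': node 2→0 ·f
i=26 'c': node 0→1
i=27 'd': node 1→2  emit P0@[26:27]
i=28 'c': node 2→1 ·f
i=29 'c': node 1→3  emit P1@[28:29]
i=30 'c': node 3→3 ·f  emit P1@[29:30]
i=31 'c': node 3→3 ·f  emit P1@[30:31]
i=32 'd': node 3→2 ·f  emit P0@[31:32]
i=33 'b': node 2→0 ·f
i=34 'c': node 0→1
i=35 'c': node 1→3  emit P1@[34:35]
i=36 'a': node 3→0 ·f
i=37 'a': node 0→0
i=38 'c': node 0→1
i=39 'd': node 1→2  emit P0@[38:39]
i=40 'c': node 2→1 ·f
i=41 'c': node 1→3  emit P1@[40:41]
i=42 'c': node 3→3 ·f  emit P1@[41:42]
i=43 'a': node 3→0 ·f
i=44 'c': node 0→1
i=45 'c': node 1→3  emit P1@[44:45]
i=46 'c': node 3→3 ·f  emit P1@[45:46]
i=47 'a': node 3→0 ·f
i=48 'c': node 0→1
i=49 'c': node 1→3  emit P1@[48:49]
i=50 'd': node 3→2 ·f  emit P0@[49:50]
i=51 'c': node 2→1 ·f
i=52 'd': node 1→2  emit P0@[51:52]
i=53 'c': node 2→1 ·f
i=54 'd': node 1→2  emit P0@[53:54]
i=55 'c': node 2→1 ·f
i=56 'd': node 1→2  emit P0@[55:56]
i=57 'd': node 2→0 ·f
i=58 'a': node 0→0
i=59 'c': node 0→1
i=60 'a': node 1→0 ·f
i=61 'b': node 0→0
i=62 'a': node 0→0
i=63 'a': node 0→0
i=64 'c': node 0→1
i=65 'c': node 1→3  emit P1@[64:65]
i=66 'a': node 3→0 ·f

Matches: [[3,1],[4,0],[6,1],[15,1],[20,1],[21,1],[22,0],[24,0],[27,0],[29,1],[30,1],[31,1],[32,0],[35,1],[39,0],[41,1],[42,1],[45,1],[46,1],[49,1],[50,0],[52,0],[54,0],[56,0],[65,1]]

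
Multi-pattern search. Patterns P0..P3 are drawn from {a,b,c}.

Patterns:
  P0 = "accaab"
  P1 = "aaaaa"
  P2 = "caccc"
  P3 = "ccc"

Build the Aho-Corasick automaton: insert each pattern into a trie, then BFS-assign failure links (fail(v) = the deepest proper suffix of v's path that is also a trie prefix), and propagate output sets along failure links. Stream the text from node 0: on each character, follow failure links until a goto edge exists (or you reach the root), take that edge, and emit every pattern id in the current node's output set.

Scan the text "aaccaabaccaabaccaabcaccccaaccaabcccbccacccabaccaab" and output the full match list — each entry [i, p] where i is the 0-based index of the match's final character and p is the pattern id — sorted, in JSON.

Build automaton:
Trie nodes:
  n0 'ε': a→1 c→11
  n1 'a': a→7 c→2
  n2 'ac': c→3
  n3 'acc': a→4
  n4 'acca': a→5
  n5 'accaa': b→6
  n6 'accaab': ·  ←P0
  n7 'aa': a→8
  n8 'aaa': a→9
  n9 'aaaa': a→10
  n10 'aaaaa': ·  ←P1
  n11 'c': a→12 c→16
  n12 'ca': c→13
  n13 'cac': c→14
  n14 'cacc': c→15
  n15 'caccc': ·  ←P2
  n16 'cc': c→17
  n17 'ccc': ·  ←P3

Failure links (BFS by depth):
  n1('a'): parent n0 fail=0; on 'a' 0 → fail=0;  out ∅∪∅=∅
  n11('c'): parent n0 fail=0; on 'c' 0 → fail=0;  out ∅∪∅=∅
  n2('ac'): parent n1 fail=0; on 'c' 0 → fail=11;  out ∅∪∅=∅
  n7('aa'): parent n1 fail=0; on 'a' 0 → fail=1;  out ∅∪∅=∅
  n12('ca'): parent n11 fail=0; on 'a' 0 → fail=1;  out ∅∪∅=∅
  n16('cc'): parent n11 fail=0; on 'c' 0 → fail=11;  out ∅∪∅=∅
  n3('acc'): parent n2 fail=11; on 'c' 11 → fail=16;  out ∅∪∅=∅
  n8('aaa'): parent n7 fail=1; on 'a' 1 → fail=7;  out ∅∪∅=∅
  n13('cac'): parent n12 fail=1; on 'c' 1 → fail=2;  out ∅∪∅=∅
  n17('ccc'): parent n16 fail=11; on 'c' 11 → fail=16;  out {3}∪∅={3}
  n4('acca'): parent n3 fail=16; on 'a' 16→11 → fail=12;  out ∅∪∅=∅
  n9('aaaa'): parent n8 fail=7; on 'a' 7 → fail=8;  out ∅∪∅=∅
  n14('cacc'): parent n13 fail=2; on 'c' 2 → fail=3;  out ∅∪∅=∅
  n5('accaa'): parent n4 fail=12; on 'a' 12→1 → fail=7;  out ∅∪∅=∅
  n10('aaaaa'): parent n9 fail=8; on 'a' 8 → fail=9;  out {1}∪∅={1}
  n15('caccc'): parent n14 fail=3; on 'c' 3→16 → fail=17;  out {2}∪{3}={2,3}
  n6('accaab'): parent n5 fail=7; on 'b' 7→1→0 → fail=0;  out {0}∪∅={0}

Scan:
i=0 'a': node 0→1
i=1 'a': node 1→7
i=2 'c': node 7→2 ·f
i=3 'c': node 2→3
i=4 'a': node 3→4
i=5 'a': node 4→5
i=6 'b': node 5→6  emit P0@[1:6]
i=7 'a': node 6→1 ·f
i=8 'c': node 1→2
i=9 'c': node 2→3
i=10 'a': node 3→4
i=11 'a': node 4→5
i=12 'b': node 5→6  emit P0@[7:12]
i=13 'a': node 6→1 ·f
i=14 'c': node 1→2
i=15 'c': node 2→3
i=16 'a': node 3→4
i=17 'a': node 4→5
i=18 'b': node 5→6  emit P0@[13:18]
i=19 'c': node 6→11 ·f
i=20 'a': node 11→12
i=21 'c': node 12→13
i=22 'c': node 13→14
i=23 'c': node 14→15  emit P2@[19:23],P3@[21:23]
i=24 'c': node 15→17 ·f  emit P3@[22:24]
i=25 'a': node 17→12 ·f
i=26 'a': node 12→7 ·f
i=27 'c': node 7→2 ·f
i=28 'c': node 2→3
i=29 'a': node 3→4
i=30 'a': node 4→5
i=31 'b': node 5→6  emit P0@[26:31]
i=32 'c': node 6→11 ·f
i=33 'c': node 11→16
i=34 'c': node 16→17  emit P3@[32:34]
i=35 'b': node 17→0 ·f
i=36 'c': node 0→11
i=37 'c': node 11→16
i=38 'a': node 16→12 ·f
i=39 'c': node 12→13
i=40 'c': node 13→14
i=41 'c': node 14→15  emit P2@[37:41],P3@[39:41]
i=42 'a': node 15→12 ·f
i=43 'b': node 12→0 ·f
i=44 'a': node 0→1
i=45 'c': node 1→2
i=46 'c': node 2→3
i=47 'a': node 3→4
i=48 'a': node 4→5
i=49 'b': node 5→6  emit P0@[44:49]

All matches (sorted): [[6,0],[12,0],[18,0],[23,2],[23,3],[24,3],[31,0],[34,3],[41,2],[41,3],[49,0]]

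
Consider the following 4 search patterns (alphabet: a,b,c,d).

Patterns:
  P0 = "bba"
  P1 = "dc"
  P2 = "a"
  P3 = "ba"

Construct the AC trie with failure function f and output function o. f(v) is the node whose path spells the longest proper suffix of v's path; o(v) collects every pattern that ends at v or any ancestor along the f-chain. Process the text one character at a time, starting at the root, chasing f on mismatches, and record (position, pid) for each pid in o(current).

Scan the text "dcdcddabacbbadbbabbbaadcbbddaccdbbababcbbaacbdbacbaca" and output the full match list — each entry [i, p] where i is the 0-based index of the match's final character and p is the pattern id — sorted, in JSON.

Build automaton:
Trie (insert patterns):
  0='ε' goto a→6 b→1 d→4
  1='b' goto a→7 b→2
  2='bb' goto a→3
  3='bba' goto ·  ←P0
  4='d' goto c→5
  5='dc' goto ·  ←P1
  6='a' goto ·  ←P2
  7='ba' goto ·  ←P3

BFS fail/out derivation:
  fail(1) 'b': from fail(0)=0 chase 'b': 0 ⇒ 0;  out=∅∪out(0)=∅
  fail(4) 'd': from fail(0)=0 chase 'd': 0 ⇒ 0;  out=∅∪out(0)=∅
  fail(6) 'a': from fail(0)=0 chase 'a': 0 ⇒ 0;  out={2}∪out(0)={2}
  fail(2) 'bb': from fail(1)=0 chase 'b': 0 ⇒ 1;  out=∅∪out(1)=∅
  fail(5) 'dc': from fail(4)=0 chase 'c': 0 ⇒ 0;  out={1}∪out(0)={1}
  fail(7) 'ba': from fail(1)=0 chase 'a': 0 ⇒ 6;  out={3}∪out(6)={2,3}
  fail(3) 'bba': from fail(2)=1 chase 'a': 1 ⇒ 7;  out={0}∪out(7)={0,2,3}

Scan:
pos 0 'd': at 4
pos 1 'c': at 5  → match P1@[0:1]
pos 2 'd': at 4 (fail-walked)
pos 3 'c': at 5  → match P1@[2:3]
pos 4 'd': at 4 (fail-walked)
pos 5 'd': at 4 (fail-walked)
pos 6 'a': at 6 (fail-walked)  → match P2@[6:6]
pos 7 'b': at 1 (fail-walked)
pos 8 'a': at 7  → match P2@[8:8],P3@[7:8]
pos 9 'c': at 0 (fail-walked)
pos 10 'b': at 1
pos 11 'b': at 2
pos 12 'a': at 3  → match P0@[10:12],P2@[12:12],P3@[11:12]
pos 13 'd': at 4 (fail-walked)
pos 14 'b': at 1 (fail-walked)
pos 15 'b': at 2
pos 16 'a': at 3  → match P0@[14:16],P2@[16:16],P3@[15:16]
pos 17 'b': at 1 (fail-walked)
pos 18 'b': at 2
pos 19 'b': at 2 (fail-walked)
pos 20 'a': at 3  → match P0@[18:20],P2@[20:20],P3@[19:20]
pos 21 'a': at 6 (fail-walked)  → match P2@[21:21]
pos 22 'd': at 4 (fail-walked)
pos 23 'c': at 5  → match P1@[22:23]
pos 24 'b': at 1 (fail-walked)
pos 25 'b': at 2
pos 26 'd': at 4 (fail-walked)
pos 27 'd': at 4 (fail-walked)
pos 28 'a': at 6 (fail-walked)  → match P2@[28:28]
pos 29 'c': at 0 (fail-walked)
pos 30 'c': at 0
pos 31 'd': at 4
pos 32 'b': at 1 (fail-walked)
pos 33 'b': at 2
pos 34 'a': at 3  → match P0@[32:34],P2@[34:34],P3@[33:34]
pos 35 'b': at 1 (fail-walked)
pos 36 'a': at 7  → match P2@[36:36],P3@[35:36]
pos 37 'b': at 1 (fail-walked)
pos 38 'c': at 0 (fail-walked)
pos 39 'b': at 1
pos 40 'b': at 2
pos 41 'a': at 3  → match P0@[39:41],P2@[41:41],P3@[40:41]
pos 42 'a': at 6 (fail-walked)  → match P2@[42:42]
pos 43 'c': at 0 (fail-walked)
pos 44 'b': at 1
pos 45 'd': at 4 (fail-walked)
pos 46 'b': at 1 (fail-walked)
pos 47 'a': at 7  → match P2@[47:47],P3@[46:47]
pos 48 'c': at 0 (fail-walked)
pos 49 'b': at 1
pos 50 'a': at 7  → match P2@[50:50],P3@[49:50]
pos 51 'c': at 0 (fail-walked)
pos 52 'a': at 6  → match P2@[52:52]

All matches (sorted): [[1,1],[3,1],[6,2],[8,2],[8,3],[12,0],[12,2],[12,3],[16,0],[16,2],[16,3],[20,0],[20,2],[20,3],[21,2],[23,1],[28,2],[34,0],[34,2],[34,3],[36,2],[36,3],[41,0],[41,2],[41,3],[42,2],[47,2],[47,3],[50,2],[50,3],[52,2]]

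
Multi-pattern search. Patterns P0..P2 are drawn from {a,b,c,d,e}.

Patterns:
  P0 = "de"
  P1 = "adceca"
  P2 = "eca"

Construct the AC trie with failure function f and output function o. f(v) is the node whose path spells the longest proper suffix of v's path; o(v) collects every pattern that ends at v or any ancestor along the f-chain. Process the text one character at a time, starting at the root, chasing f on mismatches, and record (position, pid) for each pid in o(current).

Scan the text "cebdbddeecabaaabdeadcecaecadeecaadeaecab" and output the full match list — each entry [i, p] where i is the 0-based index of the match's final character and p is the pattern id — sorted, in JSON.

Construct AC machine:
Trie nodes:
  n0 'ε': a→3 d→1 e→9
  n1 'd': e→2
  n2 'de': ·  ←P0
  n3 'a': d→4
  n4 'ad': c→5
  n5 'adc': e→6
  n6 'adce': c→7
  n7 'adcec': a→8
  n8 'adceca': ·  ←P1
  n9 'e': c→10
  n10 'ec': a→11
  n11 'eca': ·  ←P2

BFS fail/out derivation:
  n1('d'): parent n0 fail=0; on 'd' 0 → fail=0;  out ∅∪∅=∅
  n3('a'): parent n0 fail=0; on 'a' 0 → fail=0;  out ∅∪∅=∅
  n9('e'): parent n0 fail=0; on 'e' 0 → fail=0;  out ∅∪∅=∅
  n2('de'): parent n1 fail=0; on 'e' 0 → fail=9;  out {0}∪∅={0}
  n4('ad'): parent n3 fail=0; on 'd' 0 → fail=1;  out ∅∪∅=∅
  n10('ec'): parent n9 fail=0; on 'c' 0 → fail=0;  out ∅∪∅=∅
  n5('adc'): parent n4 fail=1; on 'c' 1→0 → fail=0;  out ∅∪∅=∅
  n11('eca'): parent n10 fail=0; on 'a' 0 → fail=3;  out {2}∪∅={2}
  n6('adce'): parent n5 fail=0; on 'e' 0 → fail=9;  out ∅∪∅=∅
  n7('adcec'): parent n6 fail=9; on 'c' 9 → fail=10;  out ∅∪∅=∅
  n8('adceca'): parent n7 fail=10; on 'a' 10 → fail=11;  out {1}∪{2}={1,2}

Text stream:
i=0 'c': node 0→0
i=1 'e': node 0→9
i=2 'b': node 9→0 (fail-walked)
i=3 'd': node 0→1
i=4 'b': node 1→0 (fail-walked)
i=5 'd': node 0→1
i=6 'd': node 1→1 (fail-walked)
i=7 'e': node 1→2  → match P0@[6:7]
i=8 'e': node 2→9 (fail-walked)
i=9 'c': node 9→10
i=10 'a': node 10→11  → match P2@[8:10]
i=11 'b': node 11→0 (fail-walked)
i=12 'a': node 0→3
i=13 'a': node 3→3 (fail-walked)
i=14 'a': node 3→3 (fail-walked)
i=15 'b': node 3→0 (fail-walked)
i=16 'd': node 0→1
i=17 'e': node 1→2  → match P0@[16:17]
i=18 'a': node 2→3 (fail-walked)
i=19 'd': node 3→4
i=20 'c': node 4→5
i=21 'e': node 5→6
i=22 'c': node 6→7
i=23 'a': node 7→8  → match P1@[18:23],P2@[21:23]
i=24 'e': node 8→9 (fail-walked)
i=25 'c': node 9→10
i=26 'a': node 10→11  → match P2@[24:26]
i=27 'd': node 11→4 (fail-walked)
i=28 'e': node 4→2 (fail-walked)  → match P0@[27:28]
i=29 'e': node 2→9 (fail-walked)
i=30 'c': node 9→10
i=31 'a': node 10→11  → match P2@[29:31]
i=32 'a': node 11→3 (fail-walked)
i=33 'd': node 3→4
i=34 'e': node 4→2 (fail-walked)  → match P0@[33:34]
i=35 'a': node 2→3 (fail-walked)
i=36 'e': node 3→9 (fail-walked)
i=37 'c': node 9→10
i=38 'a': node 10→11  → match P2@[36:38]
i=39 'b': node 11→0 (fail-walked)

Result: [[7,0],[10,2],[17,0],[23,1],[23,2],[26,2],[28,0],[31,2],[34,0],[38,2]]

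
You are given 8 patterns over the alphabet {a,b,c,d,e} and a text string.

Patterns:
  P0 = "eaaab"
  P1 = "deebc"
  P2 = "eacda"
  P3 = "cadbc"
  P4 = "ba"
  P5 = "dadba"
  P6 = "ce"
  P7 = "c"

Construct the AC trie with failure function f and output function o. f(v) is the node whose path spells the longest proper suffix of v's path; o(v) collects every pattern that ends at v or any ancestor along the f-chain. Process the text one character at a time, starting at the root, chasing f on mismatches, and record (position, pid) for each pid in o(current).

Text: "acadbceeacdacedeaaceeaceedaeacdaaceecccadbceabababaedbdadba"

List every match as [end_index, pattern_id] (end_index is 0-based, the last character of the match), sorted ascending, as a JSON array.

Build automaton:
Trie nodes:
  n0 'ε': b→19 c→14 d→6 e→1
  n1 'e': a→2
  n2 'ea': a→3 c→11
  n3 'eaa': a→4
  n4 'eaaa': b→5
  n5 'eaaab': ·  [P0 ends]
  n6 'd': a→21 e→7
  n7 'de': e→8
  n8 'dee': b→9
  n9 'deeb': c→10
  n10 'deebc': ·  [P1 ends]
  n11 'eac': d→12
  n12 'eacd': a→13
  n13 'eacda': ·  [P2 ends]
  n14 'c': a→15 e→25  [P7 ends]
  n15 'ca': d→16
  n16 'cad': b→17
  n17 'cadb': c→18
  n18 'cadbc': ·  [P3 ends]
  n19 'b': a→20
  n20 'ba': ·  [P4 ends]
  n21 'da': d→22
  n22 'dad': b→23
  n23 'dadb': a→24
  n24 'dadba': ·  [P5 ends]
  n25 'ce': ·  [P6 ends]

Failure links (BFS by depth):
  fail(1) 'e': from fail(0)=0 chase 'e': 0 ⇒ 0;  out=∅∪out(0)=∅
  fail(6) 'd': from fail(0)=0 chase 'd': 0 ⇒ 0;  out=∅∪out(0)=∅
  fail(14) 'c': from fail(0)=0 chase 'c': 0 ⇒ 0;  out={7}∪out(0)={7}
  fail(19) 'b': from fail(0)=0 chase 'b': 0 ⇒ 0;  out=∅∪out(0)=∅
  fail(2) 'ea': from fail(1)=0 chase 'a': 0 ⇒ 0;  out=∅∪out(0)=∅
  fail(7) 'de': from fail(6)=0 chase 'e': 0 ⇒ 1;  out=∅∪out(1)=∅
  fail(15) 'ca': from fail(14)=0 chase 'a': 0 ⇒ 0;  out=∅∪out(0)=∅
  fail(20) 'ba': from fail(19)=0 chase 'a': 0 ⇒ 0;  out={4}∪out(0)={4}
  fail(21) 'da': from fail(6)=0 chase 'a': 0 ⇒ 0;  out=∅∪out(0)=∅
  fail(25) 'ce': from fail(14)=0 chase 'e': 0 ⇒ 1;  out={6}∪out(1)={6}
  fail(3) 'eaa': from fail(2)=0 chase 'a': 0 ⇒ 0;  out=∅∪out(0)=∅
  fail(8) 'dee': from fail(7)=1 chase 'e': 1→0 ⇒ 1;  out=∅∪out(1)=∅
  fail(11) 'eac': from fail(2)=0 chase 'c': 0 ⇒ 14;  out=∅∪out(14)={7}
  fail(16) 'cad': from fail(15)=0 chase 'd': 0 ⇒ 6;  out=∅∪out(6)=∅
  fail(22) 'dad': from fail(21)=0 chase 'd': 0 ⇒ 6;  out=∅∪out(6)=∅
  fail(4) 'eaaa': from fail(3)=0 chase 'a': 0 ⇒ 0;  out=∅∪out(0)=∅
  fail(9) 'deeb': from fail(8)=1 chase 'b': 1→0 ⇒ 19;  out=∅∪out(19)=∅
  fail(12) 'eacd': from fail(11)=14 chase 'd': 14→0 ⇒ 6;  out=∅∪out(6)=∅
  fail(17) 'cadb': from fail(16)=6 chase 'b': 6→0 ⇒ 19;  out=∅∪out(19)=∅
  fail(23) 'dadb': from fail(22)=6 chase 'b': 6→0 ⇒ 19;  out=∅∪out(19)=∅
  fail(5) 'eaaab': from fail(4)=0 chase 'b': 0 ⇒ 19;  out={0}∪out(19)={0}
  fail(10) 'deebc': from fail(9)=19 chase 'c': 19→0 ⇒ 14;  out={1}∪out(14)={1,7}
  fail(13) 'eacda': from fail(12)=6 chase 'a': 6 ⇒ 21;  out={2}∪out(21)={2}
  fail(18) 'cadbc': from fail(17)=19 chase 'c': 19→0 ⇒ 14;  out={3}∪out(14)={3,7}
  fail(24) 'dadba': from fail(23)=19 chase 'a': 19 ⇒ 20;  out={5}∪out(20)={4,5}

Scan:
[0] read 'a'  n0⇒n0
[1] read 'c'  n0⇒n14  emit P7@[1:1]
[2] read 'a'  n14⇒n15
[3] read 'd'  n15⇒n16
[4] read 'b'  n16⇒n17
[5] read 'c'  n17⇒n18  emit P3@[1:5],P7@[5:5]
[6] read 'e'  n18⇒n25 (fail-walked)  emit P6@[5:6]
[7] read 'e'  n25⇒n1 (fail-walked)
[8] read 'a'  n1⇒n2
[9] read 'c'  n2⇒n11  emit P7@[9:9]
[10] read 'd'  n11⇒n12
[11] read 'a'  n12⇒n13  emit P2@[7:11]
[12] read 'c'  n13⇒n14 (fail-walked)  emit P7@[12:12]
[13] read 'e'  n14⇒n25  emit P6@[12:13]
[14] read 'd'  n25⇒n6 (fail-walked)
[15] read 'e'  n6⇒n7
[16] read 'a'  n7⇒n2 (fail-walked)
[17] read 'a'  n2⇒n3
[18] read 'c'  n3⇒n14 (fail-walked)  emit P7@[18:18]
[19] read 'e'  n14⇒n25  emit P6@[18:19]
[20] read 'e'  n25⇒n1 (fail-walked)
[21] read 'a'  n1⇒n2
[22] read 'c'  n2⇒n11  emit P7@[22:22]
[23] read 'e'  n11⇒n25 (fail-walked)  emit P6@[22:23]
[24] read 'e'  n25⇒n1 (fail-walked)
[25] read 'd'  n1⇒n6 (fail-walked)
[26] read 'a'  n6⇒n21
[27] read 'e'  n21⇒n1 (fail-walked)
[28] read 'a'  n1⇒n2
[29] read 'c'  n2⇒n11  emit P7@[29:29]
[30] read 'd'  n11⇒n12
[31] read 'a'  n12⇒n13  emit P2@[27:31]
[32] read 'a'  n13⇒n0 (fail-walked)
[33] read 'c'  n0⇒n14  emit P7@[33:33]
[34] read 'e'  n14⇒n25  emit P6@[33:34]
[35] read 'e'  n25⇒n1 (fail-walked)
[36] read 'c'  n1⇒n14 (fail-walked)  emit P7@[36:36]
[37] read 'c'  n14⇒n14 (fail-walked)  emit P7@[37:37]
[38] read 'c'  n14⇒n14 (fail-walked)  emit P7@[38:38]
[39] read 'a'  n14⇒n15
[40] read 'd'  n15⇒n16
[41] read 'b'  n16⇒n17
[42] read 'c'  n17⇒n18  emit P3@[38:42],P7@[42:42]
[43] read 'e'  n18⇒n25 (fail-walked)  emit P6@[42:43]
[44] read 'a'  n25⇒n2 (fail-walked)
[45] read 'b'  n2⇒n19 (fail-walked)
[46] read 'a'  n19⇒n20  emit P4@[45:46]
[47] read 'b'  n20⇒n19 (fail-walked)
[48] read 'a'  n19⇒n20  emit P4@[47:48]
[49] read 'b'  n20⇒n19 (fail-walked)
[50] read 'a'  n19⇒n20  emit P4@[49:50]
[51] read 'e'  n20⇒n1 (fail-walked)
[52] read 'd'  n1⇒n6 (fail-walked)
[53] read 'b'  n6⇒n19 (fail-walked)
[54] read 'd'  n19⇒n6 (fail-walked)
[55] read 'a'  n6⇒n21
[56] read 'd'  n21⇒n22
[57] read 'b'  n22⇒n23
[58] read 'a'  n23⇒n24  emit P4@[57:58],P5@[54:58]

All matches (sorted): [[1,7],[5,3],[5,7],[6,6],[9,7],[11,2],[12,7],[13,6],[18,7],[19,6],[22,7],[23,6],[29,7],[31,2],[33,7],[34,6],[36,7],[37,7],[38,7],[42,3],[42,7],[43,6],[46,4],[48,4],[50,4],[58,4],[58,5]]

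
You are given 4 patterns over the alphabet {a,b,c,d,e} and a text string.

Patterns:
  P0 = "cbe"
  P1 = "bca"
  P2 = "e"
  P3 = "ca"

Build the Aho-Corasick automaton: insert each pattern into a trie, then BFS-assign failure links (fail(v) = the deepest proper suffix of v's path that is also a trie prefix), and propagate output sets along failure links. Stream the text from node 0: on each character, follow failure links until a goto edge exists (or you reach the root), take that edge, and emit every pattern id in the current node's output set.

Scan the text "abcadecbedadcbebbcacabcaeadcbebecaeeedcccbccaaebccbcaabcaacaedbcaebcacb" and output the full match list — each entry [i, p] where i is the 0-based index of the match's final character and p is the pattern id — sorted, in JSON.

Build:
Trie (insert patterns):
  n0 'ε': b→4 c→1 e→7
  n1 'c': a→8 b→2
  n2 'cb': e→3
  n3 'cbe': ·  [P0 ends]
  n4 'b': c→5
  n5 'bc': a→6
  n6 'bca': ·  [P1 ends]
  n7 'e': ·  [P2 ends]
  n8 'ca': ·  [P3 ends]

Failure links (BFS by depth):
  n1('c'): parent n0 fail=0; on 'c' 0 → fail=0;  out ∅∪∅=∅
  n4('b'): parent n0 fail=0; on 'b' 0 → fail=0;  out ∅∪∅=∅
  n7('e'): parent n0 fail=0; on 'e' 0 → fail=0;  out {2}∪∅={2}
  n2('cb'): parent n1 fail=0; on 'b' 0 → fail=4;  out ∅∪∅=∅
  n5('bc'): parent n4 fail=0; on 'c' 0 → fail=1;  out ∅∪∅=∅
  n8('ca'): parent n1 fail=0; on 'a' 0 → fail=0;  out {3}∪∅={3}
  n3('cbe'): parent n2 fail=4; on 'e' 4→0 → fail=7;  out {0}∪{2}={0,2}
  n6('bca'): parent n5 fail=1; on 'a' 1 → fail=8;  out {1}∪{3}={1,3}

Text stream:
[0] read 'a'  n0⇒n0
[1] read 'b'  n0⇒n4
[2] read 'c'  n4⇒n5
[3] read 'a'  n5⇒n6  emit P1@[1:3],P3@[2:3]
[4] read 'd'  n6⇒n0 (fail-walked)
[5] read 'e'  n0⇒n7  emit P2@[5:5]
[6] read 'c'  n7⇒n1 (fail-walked)
[7] read 'b'  n1⇒n2
[8] read 'e'  n2⇒n3  emit P0@[6:8],P2@[8:8]
[9] read 'd'  n3⇒n0 (fail-walked)
[10] read 'a'  n0⇒n0
[11] read 'd'  n0⇒n0
[12] read 'c'  n0⇒n1
[13] read 'b'  n1⇒n2
[14] read 'e'  n2⇒n3  emit P0@[12:14],P2@[14:14]
[15] read 'b'  n3⇒n4 (fail-walked)
[16] read 'b'  n4⇒n4 (fail-walked)
[17] read 'c'  n4⇒n5
[18] read 'a'  n5⇒n6  emit P1@[16:18],P3@[17:18]
[19] read 'c'  n6⇒n1 (fail-walked)
[20] read 'a'  n1⇒n8  emit P3@[19:20]
[21] read 'b'  n8⇒n4 (fail-walked)
[22] read 'c'  n4⇒n5
[23] read 'a'  n5⇒n6  emit P1@[21:23],P3@[22:23]
[24] read 'e'  n6⇒n7 (fail-walked)  emit P2@[24:24]
[25] read 'a'  n7⇒n0 (fail-walked)
[26] read 'd'  n0⇒n0
[27] read 'c'  n0⇒n1
[28] read 'b'  n1⇒n2
[29] read 'e'  n2⇒n3  emit P0@[27:29],P2@[29:29]
[30] read 'b'  n3⇒n4 (fail-walked)
[31] read 'e'  n4⇒n7 (fail-walked)  emit P2@[31:31]
[32] read 'c'  n7⇒n1 (fail-walked)
[33] read 'a'  n1⇒n8  emit P3@[32:33]
[34] read 'e'  n8⇒n7 (fail-walked)  emit P2@[34:34]
[35] read 'e'  n7⇒n7 (fail-walked)  emit P2@[35:35]
[36] read 'e'  n7⇒n7 (fail-walked)  emit P2@[36:36]
[37] read 'd'  n7⇒n0 (fail-walked)
[38] read 'c'  n0⇒n1
[39] read 'c'  n1⇒n1 (fail-walked)
[40] read 'c'  n1⇒n1 (fail-walked)
[41] read 'b'  n1⇒n2
[42] read 'c'  n2⇒n5 (fail-walked)
[43] read 'c'  n5⇒n1 (fail-walked)
[44] read 'a'  n1⇒n8  emit P3@[43:44]
[45] read 'a'  n8⇒n0 (fail-walked)
[46] read 'e'  n0⇒n7  emit P2@[46:46]
[47] read 'b'  n7⇒n4 (fail-walked)
[48] read 'c'  n4⇒n5
[49] read 'c'  n5⇒n1 (fail-walked)
[50] read 'b'  n1⇒n2
[51] read 'c'  n2⇒n5 (fail-walked)
[52] read 'a'  n5⇒n6  emit P1@[50:52],P3@[51:52]
[53] read 'a'  n6⇒n0 (fail-walked)
[54] read 'b'  n0⇒n4
[55] read 'c'  n4⇒n5
[56] read 'a'  n5⇒n6  emit P1@[54:56],P3@[55:56]
[57] read 'a'  n6⇒n0 (fail-walked)
[58] read 'c'  n0⇒n1
[59] read 'a'  n1⇒n8  emit P3@[58:59]
[60] read 'e'  n8⇒n7 (fail-walked)  emit P2@[60:60]
[61] read 'd'  n7⇒n0 (fail-walked)
[62] read 'b'  n0⇒n4
[63] read 'c'  n4⇒n5
[64] read 'a'  n5⇒n6  emit P1@[62:64],P3@[63:64]
[65] read 'e'  n6⇒n7 (fail-walked)  emit P2@[65:65]
[66] read 'b'  n7⇒n4 (fail-walked)
[67] read 'c'  n4⇒n5
[68] read 'a'  n5⇒n6  emit P1@[66:68],P3@[67:68]
[69] read 'c'  n6⇒n1 (fail-walked)
[70] read 'b'  n1⇒n2

Result: [[3,1],[3,3],[5,2],[8,0],[8,2],[14,0],[14,2],[18,1],[18,3],[20,3],[23,1],[23,3],[24,2],[29,0],[29,2],[31,2],[33,3],[34,2],[35,2],[36,2],[44,3],[46,2],[52,1],[52,3],[56,1],[56,3],[59,3],[60,2],[64,1],[64,3],[65,2],[68,1],[68,3]]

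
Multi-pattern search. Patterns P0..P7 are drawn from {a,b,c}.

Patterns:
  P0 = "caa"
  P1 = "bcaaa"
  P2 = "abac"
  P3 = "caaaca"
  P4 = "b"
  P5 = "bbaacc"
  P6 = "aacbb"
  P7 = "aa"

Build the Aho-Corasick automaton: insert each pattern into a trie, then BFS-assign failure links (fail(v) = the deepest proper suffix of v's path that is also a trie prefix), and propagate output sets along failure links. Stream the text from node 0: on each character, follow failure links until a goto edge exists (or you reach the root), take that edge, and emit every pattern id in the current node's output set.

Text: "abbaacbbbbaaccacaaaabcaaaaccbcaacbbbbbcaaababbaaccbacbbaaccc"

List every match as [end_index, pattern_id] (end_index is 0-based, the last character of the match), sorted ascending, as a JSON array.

Build automaton:
Trie (insert patterns):
  0='ε' goto a→9 b→4 c→1
  1='c' goto a→2
  2='ca' goto a→3
  3='caa' goto a→13  [P0 ends]
  4='b' goto b→16 c→5  [P4 ends]
  5='bc' goto a→6
  6='bca' goto a→7
  7='bcaa' goto a→8
  8='bcaaa' goto ·  [P1 ends]
  9='a' goto a→21 b→10
  10='ab' goto a→11
  11='aba' goto c→12
  12='abac' goto ·  [P2 ends]
  13='caaa' goto c→14
  14='caaac' goto a→15
  15='caaaca' goto ·  [P3 ends]
  16='bb' goto a→17
  17='bba' goto a→18
  18='bbaa' goto c→19
  19='bbaac' goto c→20
  20='bbaacc' goto ·  [P5 ends]
  21='aa' goto c→22  [P7 ends]
  22='aac' goto b→23
  23='aacb' goto b→24
  24='aacbb' goto ·  [P6 ends]

BFS fail/out derivation:
  fail(1) 'c': from fail(0)=0 chase 'c': 0 ⇒ 0;  out=∅∪out(0)=∅
  fail(4) 'b': from fail(0)=0 chase 'b': 0 ⇒ 0;  out={4}∪out(0)={4}
  fail(9) 'a': from fail(0)=0 chase 'a': 0 ⇒ 0;  out=∅∪out(0)=∅
  fail(2) 'ca': from fail(1)=0 chase 'a': 0 ⇒ 9;  out=∅∪out(9)=∅
  fail(5) 'bc': from fail(4)=0 chase 'c': 0 ⇒ 1;  out=∅∪out(1)=∅
  fail(10) 'ab': from fail(9)=0 chase 'b': 0 ⇒ 4;  out=∅∪out(4)={4}
  fail(16) 'bb': from fail(4)=0 chase 'b': 0 ⇒ 4;  out=∅∪out(4)={4}
  fail(21) 'aa': from fail(9)=0 chase 'a': 0 ⇒ 9;  out={7}∪out(9)={7}
  fail(3) 'caa': from fail(2)=9 chase 'a': 9 ⇒ 21;  out={0}∪out(21)={0,7}
  fail(6) 'bca': from fail(5)=1 chase 'a': 1 ⇒ 2;  out=∅∪out(2)=∅
  fail(11) 'aba': from fail(10)=4 chase 'a': 4→0 ⇒ 9;  out=∅∪out(9)=∅
  fail(17) 'bba': from fail(16)=4 chase 'a': 4→0 ⇒ 9;  out=∅∪out(9)=∅
  fail(22) 'aac': from fail(21)=9 chase 'c': 9→0 ⇒ 1;  out=∅∪out(1)=∅
  fail(7) 'bcaa': from fail(6)=2 chase 'a': 2 ⇒ 3;  out=∅∪out(3)={0,7}
  fail(12) 'abac': from fail(11)=9 chase 'c': 9→0 ⇒ 1;  out={2}∪out(1)={2}
  fail(13) 'caaa': from fail(3)=21 chase 'a': 21→9 ⇒ 21;  out=∅∪out(21)={7}
  fail(18) 'bbaa': from fail(17)=9 chase 'a': 9 ⇒ 21;  out=∅∪out(21)={7}
  fail(23) 'aacb': from fail(22)=1 chase 'b': 1→0 ⇒ 4;  out=∅∪out(4)={4}
  fail(8) 'bcaaa': from fail(7)=3 chase 'a': 3 ⇒ 13;  out={1}∪out(13)={1,7}
  fail(14) 'caaac': from fail(13)=21 chase 'c': 21 ⇒ 22;  out=∅∪out(22)=∅
  fail(19) 'bbaac': from fail(18)=21 chase 'c': 21 ⇒ 22;  out=∅∪out(22)=∅
  fail(24) 'aacbb': from fail(23)=4 chase 'b': 4 ⇒ 16;  out={6}∪out(16)={4,6}
  fail(15) 'caaaca': from fail(14)=22 chase 'a': 22→1 ⇒ 2;  out={3}∪out(2)={3}
  fail(20) 'bbaacc': from fail(19)=22 chase 'c': 22→1→0 ⇒ 1;  out={5}∪out(1)={5}

Run:
i=0 'a': node 0→9
i=1 'b': node 9→10  → match P4@[1:1]
i=2 'b': node 10→16 (via fail)  → match P4@[2:2]
i=3 'a': node 16→17
i=4 'a': node 17→18  → match P7@[3:4]
i=5 'c': node 18→19
i=6 'b': node 19→23 (via fail)  → match P4@[6:6]
i=7 'b': node 23→24  → match P4@[7:7],P6@[3:7]
i=8 'b': node 24→16 (via fail)  → match P4@[8:8]
i=9 'b': node 16→16 (via fail)  → match P4@[9:9]
i=10 'a': node 16→17
i=11 'a': node 17→18  → match P7@[10:11]
i=12 'c': node 18→19
i=13 'c': node 19→20  → match P5@[8:13]
i=14 'a': node 20→2 (via fail)
i=15 'c': node 2→1 (via fail)
i=16 'a': node 1→2
i=17 'a': node 2→3  → match P0@[15:17],P7@[16:17]
i=18 'a': node 3→13  → match P7@[17:18]
i=19 'a': node 13→21 (via fail)  → match P7@[18:19]
i=20 'b': node 21→10 (via fail)  → match P4@[20:20]
i=21 'c': node 10→5 (via fail)
i=22 'a': node 5→6
i=23 'a': node 6→7  → match P0@[21:23],P7@[22:23]
i=24 'a': node 7→8  → match P1@[20:24],P7@[23:24]
i=25 'a': node 8→21 (via fail)  → match P7@[24:25]
i=26 'c': node 21→22
i=27 'c': node 22→1 (via fail)
i=28 'b': node 1→4 (via fail)  → match P4@[28:28]
i=29 'c': node 4→5
i=30 'a': node 5→6
i=31 'a': node 6→7  → match P0@[29:31],P7@[30:31]
i=32 'c': node 7→22 (via fail)
i=33 'b': node 22→23  → match P4@[33:33]
i=34 'b': node 23→24  → match P4@[34:34],P6@[30:34]
i=35 'b': node 24→16 (via fail)  → match P4@[35:35]
i=36 'b': node 16→16 (via fail)  → match P4@[36:36]
i=37 'b': node 16→16 (via fail)  → match P4@[37:37]
i=38 'c': node 16→5 (via fail)
i=39 'a': node 5→6
i=40 'a': node 6→7  → match P0@[38:40],P7@[39:40]
i=41 'a': node 7→8  → match P1@[37:41],P7@[40:41]
i=42 'b': node 8→10 (via fail)  → match P4@[42:42]
i=43 'a': node 10→11
i=44 'b': node 11→10 (via fail)  → match P4@[44:44]
i=45 'b': node 10→16 (via fail)  → match P4@[45:45]
i=46 'a': node 16→17
i=47 'a': node 17→18  → match P7@[46:47]
i=48 'c': node 18→19
i=49 'c': node 19→20  → match P5@[44:49]
i=50 'b': node 20→4 (via fail)  → match P4@[50:50]
i=51 'a': node 4→9 (via fail)
i=52 'c': node 9→1 (via fail)
i=53 'b': node 1→4 (via fail)  → match P4@[53:53]
i=54 'b': node 4→16  → match P4@[54:54]
i=55 'a': node 16→17
i=56 'a': node 17→18  → match P7@[55:56]
i=57 'c': node 18→19
i=58 'c': node 19→20  → match P5@[53:58]
i=59 'c': node 20→1 (via fail)

Matches: [[1,4],[2,4],[4,7],[6,4],[7,4],[7,6],[8,4],[9,4],[11,7],[13,5],[17,0],[17,7],[18,7],[19,7],[20,4],[23,0],[23,7],[24,1],[24,7],[25,7],[28,4],[31,0],[31,7],[33,4],[34,4],[34,6],[35,4],[36,4],[37,4],[40,0],[40,7],[41,1],[41,7],[42,4],[44,4],[45,4],[47,7],[49,5],[50,4],[53,4],[54,4],[56,7],[58,5]]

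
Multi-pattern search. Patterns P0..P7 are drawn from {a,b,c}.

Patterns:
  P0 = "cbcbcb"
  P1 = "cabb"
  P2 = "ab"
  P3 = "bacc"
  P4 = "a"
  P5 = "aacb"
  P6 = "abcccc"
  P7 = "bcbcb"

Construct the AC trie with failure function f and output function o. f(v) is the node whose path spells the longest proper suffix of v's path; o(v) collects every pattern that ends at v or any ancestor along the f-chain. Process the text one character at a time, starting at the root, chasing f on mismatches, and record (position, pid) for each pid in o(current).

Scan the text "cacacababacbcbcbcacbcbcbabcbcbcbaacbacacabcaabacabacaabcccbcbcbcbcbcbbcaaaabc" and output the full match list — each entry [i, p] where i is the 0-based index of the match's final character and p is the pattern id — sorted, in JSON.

Build automaton:
Trie (insert patterns):
  0='ε' goto a→10 b→12 c→1
  1='c' goto a→7 b→2
  2='cb' goto c→3
  3='cbc' goto b→4
  4='cbcb' goto c→5
  5='cbcbc' goto b→6
  6='cbcbcb' goto ·  [P0 ends]
  7='ca' goto b→8
  8='cab' goto b→9
  9='cabb' goto ·  [P1 ends]
  10='a' goto a→16 b→11  [P4 ends]
  11='ab' goto c→19  [P2 ends]
  12='b' goto a→13 c→23
  13='ba' goto c→14
  14='bac' goto c→15
  15='bacc' goto ·  [P3 ends]
  16='aa' goto c→17
  17='aac' goto b→18
  18='aacb' goto ·  [P5 ends]
  19='abc' goto c→20
  20='abcc' goto c→21
  21='abccc' goto c→22
  22='abcccc' goto ·  [P6 ends]
  23='bc' goto b→24
  24='bcb' goto c→25
  25='bcbc' goto b→26
  26='bcbcb' goto ·  [P7 ends]

BFS fail/out derivation:
  fail(1) 'c': from fail(0)=0 chase 'c': 0 ⇒ 0;  out=∅∪out(0)=∅
  fail(10) 'a': from fail(0)=0 chase 'a': 0 ⇒ 0;  out={4}∪out(0)={4}
  fail(12) 'b': from fail(0)=0 chase 'b': 0 ⇒ 0;  out=∅∪out(0)=∅
  fail(2) 'cb': from fail(1)=0 chase 'b': 0 ⇒ 12;  out=∅∪out(12)=∅
  fail(7) 'ca': from fail(1)=0 chase 'a': 0 ⇒ 10;  out=∅∪out(10)={4}
  fail(11) 'ab': from fail(10)=0 chase 'b': 0 ⇒ 12;  out={2}∪out(12)={2}
  fail(13) 'ba': from fail(12)=0 chase 'a': 0 ⇒ 10;  out=∅∪out(10)={4}
  fail(16) 'aa': from fail(10)=0 chase 'a': 0 ⇒ 10;  out=∅∪out(10)={4}
  fail(23) 'bc': from fail(12)=0 chase 'c': 0 ⇒ 1;  out=∅∪out(1)=∅
  fail(3) 'cbc': from fail(2)=12 chase 'c': 12 ⇒ 23;  out=∅∪out(23)=∅
  fail(8) 'cab': from fail(7)=10 chase 'b': 10 ⇒ 11;  out=∅∪out(11)={2}
  fail(14) 'bac': from fail(13)=10 chase 'c': 10→0 ⇒ 1;  out=∅∪out(1)=∅
  fail(17) 'aac': from fail(16)=10 chase 'c': 10→0 ⇒ 1;  out=∅∪out(1)=∅
  fail(19) 'abc': from fail(11)=12 chase 'c': 12 ⇒ 23;  out=∅∪out(23)=∅
  fail(24) 'bcb': from fail(23)=1 chase 'b': 1 ⇒ 2;  out=∅∪out(2)=∅
  fail(4) 'cbcb': from fail(3)=23 chase 'b': 23 ⇒ 24;  out=∅∪out(24)=∅
  fail(9) 'cabb': from fail(8)=11 chase 'b': 11→12→0 ⇒ 12;  out={1}∪out(12)={1}
  fail(15) 'bacc': from fail(14)=1 chase 'c': 1→0 ⇒ 1;  out={3}∪out(1)={3}
  fail(18) 'aacb': from fail(17)=1 chase 'b': 1 ⇒ 2;  out={5}∪out(2)={5}
  fail(20) 'abcc': from fail(19)=23 chase 'c': 23→1→0 ⇒ 1;  out=∅∪out(1)=∅
  fail(25) 'bcbc': from fail(24)=2 chase 'c': 2 ⇒ 3;  out=∅∪out(3)=∅
  fail(5) 'cbcbc': from fail(4)=24 chase 'c': 24 ⇒ 25;  out=∅∪out(25)=∅
  fail(21) 'abccc': from fail(20)=1 chase 'c': 1→0 ⇒ 1;  out=∅∪out(1)=∅
  fail(26) 'bcbcb': from fail(25)=3 chase 'b': 3 ⇒ 4;  out={7}∪out(4)={7}
  fail(6) 'cbcbcb': from fail(5)=25 chase 'b': 25 ⇒ 26;  out={0}∪out(26)={0,7}
  fail(22) 'abcccc': from fail(21)=1 chase 'c': 1→0 ⇒ 1;  out={6}∪out(1)={6}

Scan:
i=0 'c': node 0→1
i=1 'a': node 1→7  → match P4@[1:1]
i=2 'c': node 7→1 (fail-walked)
i=3 'a': node 1→7  → match P4@[3:3]
i=4 'c': node 7→1 (fail-walked)
i=5 'a': node 1→7  → match P4@[5:5]
i=6 'b': node 7→8  → match P2@[5:6]
i=7 'a': node 8→13 (fail-walked)  → match P4@[7:7]
i=8 'b': node 13→11 (fail-walked)  → match P2@[7:8]
i=9 'a': node 11→13 (fail-walked)  → match P4@[9:9]
i=10 'c': node 13→14
i=11 'b': node 14→2 (fail-walked)
i=12 'c': node 2→3
i=13 'b': node 3→4
i=14 'c': node 4→5
i=15 'b': node 5→6  → match P0@[10:15],P7@[11:15]
i=16 'c': node 6→5 (fail-walked)
i=17 'a': node 5→7 (fail-walked)  → match P4@[17:17]
i=18 'c': node 7→1 (fail-walked)
i=19 'b': node 1→2
i=20 'c': node 2→3
i=21 'b': node 3→4
i=22 'c': node 4→5
i=23 'b': node 5→6  → match P0@[18:23],P7@[19:23]
i=24 'a': node 6→13 (fail-walked)  → match P4@[24:24]
i=25 'b': node 13→11 (fail-walked)  → match P2@[24:25]
i=26 'c': node 11→19
i=27 'b': node 19→24 (fail-walked)
i=28 'c': node 24→25
i=29 'b': node 25→26  → match P7@[25:29]
i=30 'c': node 26→5 (fail-walked)
i=31 'b': node 5→6  → match P0@[26:31],P7@[27:31]
i=32 'a': node 6→13 (fail-walked)  → match P4@[32:32]
i=33 'a': node 13→16 (fail-walked)  → match P4@[33:33]
i=34 'c': node 16→17
i=35 'b': node 17→18  → match P5@[32:35]
i=36 'a': node 18→13 (fail-walked)  → match P4@[36:36]
i=37 'c': node 13→14
i=38 'a': node 14→7 (fail-walked)  → match P4@[38:38]
i=39 'c': node 7→1 (fail-walked)
i=40 'a': node 1→7  → match P4@[40:40]
i=41 'b': node 7→8  → match P2@[40:41]
i=42 'c': node 8→19 (fail-walked)
i=43 'a': node 19→7 (fail-walked)  → match P4@[43:43]
i=44 'a': node 7→16 (fail-walked)  → match P4@[44:44]
i=45 'b': node 16→11 (fail-walked)  → match P2@[44:45]
i=46 'a': node 11→13 (fail-walked)  → match P4@[46:46]
i=47 'c': node 13→14
i=48 'a': node 14→7 (fail-walked)  → match P4@[48:48]
i=49 'b': node 7→8  → match P2@[48:49]
i=50 'a': node 8→13 (fail-walked)  → match P4@[50:50]
i=51 'c': node 13→14
i=52 'a': node 14→7 (fail-walked)  → match P4@[52:52]
i=53 'a': node 7→16 (fail-walked)  → match P4@[53:53]
i=54 'b': node 16→11 (fail-walked)  → match P2@[53:54]
i=55 'c': node 11→19
i=56 'c': node 19→20
i=57 'c': node 20→21
i=58 'b': node 21→2 (fail-walked)
i=59 'c': node 2→3
i=60 'b': node 3→4
i=61 'c': node 4→5
i=62 'b': node 5→6  → match P0@[57:62],P7@[58:62]
i=63 'c': node 6→5 (fail-walked)
i=64 'b': node 5→6  → match P0@[59:64],P7@[60:64]
i=65 'c': node 6→5 (fail-walked)
i=66 'b': node 5→6  → match P0@[61:66],P7@[62:66]
i=67 'c': node 6→5 (fail-walked)
i=68 'b': node 5→6  → match P0@[63:68],P7@[64:68]
i=69 'b': node 6→12 (fail-walked)
i=70 'c': node 12→23
i=71 'a': node 23→7 (fail-walked)  → match P4@[71:71]
i=72 'a': node 7→16 (fail-walked)  → match P4@[72:72]
i=73 'a': node 16→16 (fail-walked)  → match P4@[73:73]
i=74 'a': node 16→16 (fail-walked)  → match P4@[74:74]
i=75 'b': node 16→11 (fail-walked)  → match P2@[74:75]
i=76 'c': node 11→19

Result: [[1,4],[3,4],[5,4],[6,2],[7,4],[8,2],[9,4],[15,0],[15,7],[17,4],[23,0],[23,7],[24,4],[25,2],[29,7],[31,0],[31,7],[32,4],[33,4],[35,5],[36,4],[38,4],[40,4],[41,2],[43,4],[44,4],[45,2],[46,4],[48,4],[49,2],[50,4],[52,4],[53,4],[54,2],[62,0],[62,7],[64,0],[64,7],[66,0],[66,7],[68,0],[68,7],[71,4],[72,4],[73,4],[74,4],[75,2]]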